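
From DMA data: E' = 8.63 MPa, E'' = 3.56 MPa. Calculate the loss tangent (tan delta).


tan delta = E'' / E'
= 3.56 / 8.63
= 0.4125

tan delta = 0.4125


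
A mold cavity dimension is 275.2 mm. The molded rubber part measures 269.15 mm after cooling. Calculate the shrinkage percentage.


Shrinkage = (mold - part) / mold * 100
= (275.2 - 269.15) / 275.2 * 100
= 6.05 / 275.2 * 100
= 2.2%

2.2%


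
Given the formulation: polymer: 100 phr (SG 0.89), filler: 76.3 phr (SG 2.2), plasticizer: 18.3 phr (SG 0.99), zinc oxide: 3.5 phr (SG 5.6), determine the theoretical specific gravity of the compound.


Sum of weights = 198.1
Volume contributions:
  polymer: 100/0.89 = 112.3596
  filler: 76.3/2.2 = 34.6818
  plasticizer: 18.3/0.99 = 18.4848
  zinc oxide: 3.5/5.6 = 0.6250
Sum of volumes = 166.1512
SG = 198.1 / 166.1512 = 1.192

SG = 1.192


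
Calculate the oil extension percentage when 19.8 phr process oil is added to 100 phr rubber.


Oil % = oil / (100 + oil) * 100
= 19.8 / (100 + 19.8) * 100
= 19.8 / 119.8 * 100
= 16.53%

16.53%


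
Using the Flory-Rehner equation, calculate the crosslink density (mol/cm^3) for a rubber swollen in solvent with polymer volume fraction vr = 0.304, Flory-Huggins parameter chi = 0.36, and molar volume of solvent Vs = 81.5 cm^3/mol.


ln(1 - vr) = ln(1 - 0.304) = -0.3624
Numerator = -((-0.3624) + 0.304 + 0.36 * 0.304^2) = 0.0251
Denominator = 81.5 * (0.304^(1/3) - 0.304/2) = 42.4122
nu = 0.0251 / 42.4122 = 5.9266e-04 mol/cm^3

5.9266e-04 mol/cm^3


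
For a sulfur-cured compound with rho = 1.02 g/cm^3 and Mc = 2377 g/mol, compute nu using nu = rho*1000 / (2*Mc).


nu = rho * 1000 / (2 * Mc)
nu = 1.02 * 1000 / (2 * 2377)
nu = 1020.0 / 4754
nu = 0.2146 mol/L

0.2146 mol/L


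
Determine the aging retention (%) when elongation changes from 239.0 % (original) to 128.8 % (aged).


Retention = aged / original * 100
= 128.8 / 239.0 * 100
= 53.9%

53.9%


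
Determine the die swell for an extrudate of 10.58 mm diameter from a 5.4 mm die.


Die swell ratio = D_extrudate / D_die
= 10.58 / 5.4
= 1.959

Die swell = 1.959


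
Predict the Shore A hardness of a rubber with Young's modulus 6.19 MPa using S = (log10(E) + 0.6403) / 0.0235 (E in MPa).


log10(E) = 0.0235*S - 0.6403  =>  S = (log10(E) + 0.6403) / 0.0235
log10(6.19) = 0.791691
S = (0.791691 + 0.6403) / 0.0235 = 1.431991 / 0.0235
S = 60.9

Shore A = 60.9


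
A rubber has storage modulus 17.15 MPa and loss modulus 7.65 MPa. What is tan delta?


tan delta = E'' / E'
= 7.65 / 17.15
= 0.4461

tan delta = 0.4461


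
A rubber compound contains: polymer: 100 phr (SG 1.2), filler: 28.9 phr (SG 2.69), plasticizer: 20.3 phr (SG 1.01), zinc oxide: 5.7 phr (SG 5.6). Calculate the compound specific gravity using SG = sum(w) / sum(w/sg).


Sum of weights = 154.9
Volume contributions:
  polymer: 100/1.2 = 83.3333
  filler: 28.9/2.69 = 10.7435
  plasticizer: 20.3/1.01 = 20.0990
  zinc oxide: 5.7/5.6 = 1.0179
Sum of volumes = 115.1937
SG = 154.9 / 115.1937 = 1.345

SG = 1.345


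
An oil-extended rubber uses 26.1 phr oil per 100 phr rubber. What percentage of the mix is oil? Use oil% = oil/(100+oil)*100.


Oil % = oil / (100 + oil) * 100
= 26.1 / (100 + 26.1) * 100
= 26.1 / 126.1 * 100
= 20.7%

20.7%


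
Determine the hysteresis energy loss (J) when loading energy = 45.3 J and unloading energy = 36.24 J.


Hysteresis loss = loading - unloading
= 45.3 - 36.24
= 9.06 J

9.06 J


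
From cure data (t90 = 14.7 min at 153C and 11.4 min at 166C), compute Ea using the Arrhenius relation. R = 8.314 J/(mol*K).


T1 = 426.15 K, T2 = 439.15 K
1/T1 - 1/T2 = 6.9465e-05
ln(t1/t2) = ln(14.7/11.4) = 0.2542
Ea = 8.314 * 0.2542 / 6.9465e-05 = 30428.1757 J/mol
Ea = 30.43 kJ/mol

30.43 kJ/mol


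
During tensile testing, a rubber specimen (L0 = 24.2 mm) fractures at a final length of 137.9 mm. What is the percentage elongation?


Elongation = (Lf - L0) / L0 * 100
= (137.9 - 24.2) / 24.2 * 100
= 113.7 / 24.2 * 100
= 469.8%

469.8%


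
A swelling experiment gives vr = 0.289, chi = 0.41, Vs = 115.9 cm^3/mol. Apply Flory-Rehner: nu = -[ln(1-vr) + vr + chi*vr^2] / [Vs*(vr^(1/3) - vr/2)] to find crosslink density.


ln(1 - vr) = ln(1 - 0.289) = -0.3411
Numerator = -((-0.3411) + 0.289 + 0.41 * 0.289^2) = 0.0178
Denominator = 115.9 * (0.289^(1/3) - 0.289/2) = 59.8796
nu = 0.0178 / 59.8796 = 2.9792e-04 mol/cm^3

2.9792e-04 mol/cm^3


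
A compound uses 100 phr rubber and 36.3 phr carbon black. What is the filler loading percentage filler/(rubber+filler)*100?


Filler % = filler / (rubber + filler) * 100
= 36.3 / (100 + 36.3) * 100
= 36.3 / 136.3 * 100
= 26.63%

26.63%


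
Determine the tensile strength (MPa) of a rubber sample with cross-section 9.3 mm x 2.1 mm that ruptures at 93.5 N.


Area = width * thickness = 9.3 * 2.1 = 19.53 mm^2
TS = force / area = 93.5 / 19.53 = 4.79 MPa

4.79 MPa


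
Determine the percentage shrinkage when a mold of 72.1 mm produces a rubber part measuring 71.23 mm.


Shrinkage = (mold - part) / mold * 100
= (72.1 - 71.23) / 72.1 * 100
= 0.87 / 72.1 * 100
= 1.21%

1.21%


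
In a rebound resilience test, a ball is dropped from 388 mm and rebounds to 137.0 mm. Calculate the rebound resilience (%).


Resilience = h_rebound / h_drop * 100
= 137.0 / 388 * 100
= 35.3%

35.3%


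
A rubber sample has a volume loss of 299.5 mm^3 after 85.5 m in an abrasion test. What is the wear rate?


Rate = volume_loss / distance
= 299.5 / 85.5
= 3.503 mm^3/m

3.503 mm^3/m


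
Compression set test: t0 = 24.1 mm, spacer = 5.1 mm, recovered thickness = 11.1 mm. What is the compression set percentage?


CS = (t0 - recovered) / (t0 - ts) * 100
= (24.1 - 11.1) / (24.1 - 5.1) * 100
= 13.0 / 19.0 * 100
= 68.4%

68.4%


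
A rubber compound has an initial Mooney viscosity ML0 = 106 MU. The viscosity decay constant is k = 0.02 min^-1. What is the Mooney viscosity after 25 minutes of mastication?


ML = ML0 * exp(-k * t)
ML = 106 * exp(-0.02 * 25)
ML = 106 * 0.6065
ML = 64.29 MU

64.29 MU


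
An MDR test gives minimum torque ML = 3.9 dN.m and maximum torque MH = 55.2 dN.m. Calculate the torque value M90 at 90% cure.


M90 = ML + 0.9 * (MH - ML)
M90 = 3.9 + 0.9 * (55.2 - 3.9)
M90 = 3.9 + 0.9 * 51.3
M90 = 50.07 dN.m

50.07 dN.m


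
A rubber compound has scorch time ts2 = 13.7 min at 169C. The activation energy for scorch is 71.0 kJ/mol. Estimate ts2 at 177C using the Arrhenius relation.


Convert temperatures: T1 = 169 + 273.15 = 442.15 K, T2 = 177 + 273.15 = 450.15 K
ts2_new = 13.7 * exp(71000 / 8.314 * (1/450.15 - 1/442.15))
1/T2 - 1/T1 = -4.0194e-05
ts2_new = 9.72 min

9.72 min


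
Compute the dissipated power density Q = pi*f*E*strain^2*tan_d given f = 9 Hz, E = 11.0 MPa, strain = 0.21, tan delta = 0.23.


Q = pi * f * E * strain^2 * tan_d
= pi * 9 * 11.0 * 0.21^2 * 0.23
= pi * 9 * 11.0 * 0.0441 * 0.23
= 3.1547

Q = 3.1547


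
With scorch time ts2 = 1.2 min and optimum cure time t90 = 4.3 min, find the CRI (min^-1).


CRI = 100 / (t90 - ts2)
= 100 / (4.3 - 1.2)
= 100 / 3.1
= 32.26 min^-1

32.26 min^-1


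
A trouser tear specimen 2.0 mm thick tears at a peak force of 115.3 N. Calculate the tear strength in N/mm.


Tear strength = force / thickness
= 115.3 / 2.0
= 57.65 N/mm

57.65 N/mm


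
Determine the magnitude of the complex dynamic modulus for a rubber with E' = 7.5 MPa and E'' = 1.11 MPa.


|E*| = sqrt(E'^2 + E''^2)
= sqrt(7.5^2 + 1.11^2)
= sqrt(56.2500 + 1.2321)
= 7.582 MPa

7.582 MPa


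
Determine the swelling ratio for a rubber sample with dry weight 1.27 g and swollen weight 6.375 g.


Q = W_swollen / W_dry
Q = 6.375 / 1.27
Q = 5.02

Q = 5.02


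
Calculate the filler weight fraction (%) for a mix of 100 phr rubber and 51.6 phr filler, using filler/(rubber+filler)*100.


Filler % = filler / (rubber + filler) * 100
= 51.6 / (100 + 51.6) * 100
= 51.6 / 151.6 * 100
= 34.04%

34.04%


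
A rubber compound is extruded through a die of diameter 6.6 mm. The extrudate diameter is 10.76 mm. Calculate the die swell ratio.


Die swell ratio = D_extrudate / D_die
= 10.76 / 6.6
= 1.63

Die swell = 1.63


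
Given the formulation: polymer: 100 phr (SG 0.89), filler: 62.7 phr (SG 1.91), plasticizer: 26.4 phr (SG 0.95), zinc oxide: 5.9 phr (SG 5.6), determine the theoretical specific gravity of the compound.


Sum of weights = 195.0
Volume contributions:
  polymer: 100/0.89 = 112.3596
  filler: 62.7/1.91 = 32.8272
  plasticizer: 26.4/0.95 = 27.7895
  zinc oxide: 5.9/5.6 = 1.0536
Sum of volumes = 174.0298
SG = 195.0 / 174.0298 = 1.12

SG = 1.12


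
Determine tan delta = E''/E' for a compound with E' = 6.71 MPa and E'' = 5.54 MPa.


tan delta = E'' / E'
= 5.54 / 6.71
= 0.8256

tan delta = 0.8256


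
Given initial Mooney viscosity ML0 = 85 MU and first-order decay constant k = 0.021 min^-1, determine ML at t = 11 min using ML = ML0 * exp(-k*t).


ML = ML0 * exp(-k * t)
ML = 85 * exp(-0.021 * 11)
ML = 85 * 0.7937
ML = 67.47 MU

67.47 MU


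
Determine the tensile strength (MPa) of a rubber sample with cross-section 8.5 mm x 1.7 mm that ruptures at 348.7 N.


Area = width * thickness = 8.5 * 1.7 = 14.45 mm^2
TS = force / area = 348.7 / 14.45 = 24.13 MPa

24.13 MPa


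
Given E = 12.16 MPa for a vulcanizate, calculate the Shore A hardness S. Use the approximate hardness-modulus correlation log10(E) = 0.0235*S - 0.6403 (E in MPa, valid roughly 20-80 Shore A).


log10(E) = 0.0235*S - 0.6403  =>  S = (log10(E) + 0.6403) / 0.0235
log10(12.16) = 1.084934
S = (1.084934 + 0.6403) / 0.0235 = 1.725234 / 0.0235
S = 73.4

Shore A = 73.4


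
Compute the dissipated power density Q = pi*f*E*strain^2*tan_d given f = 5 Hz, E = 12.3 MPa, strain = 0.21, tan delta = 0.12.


Q = pi * f * E * strain^2 * tan_d
= pi * 5 * 12.3 * 0.21^2 * 0.12
= pi * 5 * 12.3 * 0.0441 * 0.12
= 1.0225

Q = 1.0225


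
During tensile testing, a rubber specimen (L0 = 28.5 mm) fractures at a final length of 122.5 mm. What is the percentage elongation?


Elongation = (Lf - L0) / L0 * 100
= (122.5 - 28.5) / 28.5 * 100
= 94.0 / 28.5 * 100
= 329.8%

329.8%


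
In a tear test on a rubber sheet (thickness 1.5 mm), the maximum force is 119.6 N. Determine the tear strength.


Tear strength = force / thickness
= 119.6 / 1.5
= 79.73 N/mm

79.73 N/mm


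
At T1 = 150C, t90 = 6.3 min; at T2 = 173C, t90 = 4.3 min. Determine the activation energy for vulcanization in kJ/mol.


T1 = 423.15 K, T2 = 446.15 K
1/T1 - 1/T2 = 1.2183e-04
ln(t1/t2) = ln(6.3/4.3) = 0.3819
Ea = 8.314 * 0.3819 / 1.2183e-04 = 26064.3226 J/mol
Ea = 26.06 kJ/mol

26.06 kJ/mol


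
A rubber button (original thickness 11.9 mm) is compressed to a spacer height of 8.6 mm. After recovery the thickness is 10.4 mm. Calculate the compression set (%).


CS = (t0 - recovered) / (t0 - ts) * 100
= (11.9 - 10.4) / (11.9 - 8.6) * 100
= 1.5 / 3.3 * 100
= 45.5%

45.5%


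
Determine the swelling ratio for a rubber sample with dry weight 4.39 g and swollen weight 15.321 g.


Q = W_swollen / W_dry
Q = 15.321 / 4.39
Q = 3.49

Q = 3.49


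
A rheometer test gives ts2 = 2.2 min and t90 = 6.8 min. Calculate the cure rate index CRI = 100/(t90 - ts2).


CRI = 100 / (t90 - ts2)
= 100 / (6.8 - 2.2)
= 100 / 4.6
= 21.74 min^-1

21.74 min^-1


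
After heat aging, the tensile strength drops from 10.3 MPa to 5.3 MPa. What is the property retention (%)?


Retention = aged / original * 100
= 5.3 / 10.3 * 100
= 51.5%

51.5%


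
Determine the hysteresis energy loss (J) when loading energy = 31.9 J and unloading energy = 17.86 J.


Hysteresis loss = loading - unloading
= 31.9 - 17.86
= 14.04 J

14.04 J


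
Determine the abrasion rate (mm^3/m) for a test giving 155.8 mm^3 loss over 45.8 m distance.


Rate = volume_loss / distance
= 155.8 / 45.8
= 3.402 mm^3/m

3.402 mm^3/m


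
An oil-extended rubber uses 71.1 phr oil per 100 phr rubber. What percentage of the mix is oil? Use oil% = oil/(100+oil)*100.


Oil % = oil / (100 + oil) * 100
= 71.1 / (100 + 71.1) * 100
= 71.1 / 171.1 * 100
= 41.55%

41.55%


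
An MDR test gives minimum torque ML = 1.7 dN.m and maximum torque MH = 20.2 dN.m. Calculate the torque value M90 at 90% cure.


M90 = ML + 0.9 * (MH - ML)
M90 = 1.7 + 0.9 * (20.2 - 1.7)
M90 = 1.7 + 0.9 * 18.5
M90 = 18.35 dN.m

18.35 dN.m


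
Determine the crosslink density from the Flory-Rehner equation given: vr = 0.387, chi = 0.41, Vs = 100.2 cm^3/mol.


ln(1 - vr) = ln(1 - 0.387) = -0.4894
Numerator = -((-0.4894) + 0.387 + 0.41 * 0.387^2) = 0.0410
Denominator = 100.2 * (0.387^(1/3) - 0.387/2) = 53.6307
nu = 0.0410 / 53.6307 = 7.6421e-04 mol/cm^3

7.6421e-04 mol/cm^3


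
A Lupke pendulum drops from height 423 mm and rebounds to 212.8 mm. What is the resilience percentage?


Resilience = h_rebound / h_drop * 100
= 212.8 / 423 * 100
= 50.3%

50.3%


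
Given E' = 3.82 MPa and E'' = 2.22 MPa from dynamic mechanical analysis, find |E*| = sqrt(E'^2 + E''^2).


|E*| = sqrt(E'^2 + E''^2)
= sqrt(3.82^2 + 2.22^2)
= sqrt(14.5924 + 4.9284)
= 4.418 MPa

4.418 MPa


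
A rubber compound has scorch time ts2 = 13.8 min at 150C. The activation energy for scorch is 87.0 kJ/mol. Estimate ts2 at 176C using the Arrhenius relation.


Convert temperatures: T1 = 150 + 273.15 = 423.15 K, T2 = 176 + 273.15 = 449.15 K
ts2_new = 13.8 * exp(87000 / 8.314 * (1/449.15 - 1/423.15))
1/T2 - 1/T1 = -1.3680e-04
ts2_new = 3.3 min

3.3 min


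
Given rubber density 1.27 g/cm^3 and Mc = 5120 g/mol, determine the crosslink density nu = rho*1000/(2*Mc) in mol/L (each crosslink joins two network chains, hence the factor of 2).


nu = rho * 1000 / (2 * Mc)
nu = 1.27 * 1000 / (2 * 5120)
nu = 1270.0 / 10240
nu = 0.1240 mol/L

0.1240 mol/L


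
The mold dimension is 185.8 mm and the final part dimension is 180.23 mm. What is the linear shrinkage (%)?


Shrinkage = (mold - part) / mold * 100
= (185.8 - 180.23) / 185.8 * 100
= 5.57 / 185.8 * 100
= 3.0%

3.0%


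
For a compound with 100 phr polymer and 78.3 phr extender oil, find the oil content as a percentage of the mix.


Oil % = oil / (100 + oil) * 100
= 78.3 / (100 + 78.3) * 100
= 78.3 / 178.3 * 100
= 43.91%

43.91%


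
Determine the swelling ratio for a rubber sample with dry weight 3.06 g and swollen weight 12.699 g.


Q = W_swollen / W_dry
Q = 12.699 / 3.06
Q = 4.15

Q = 4.15


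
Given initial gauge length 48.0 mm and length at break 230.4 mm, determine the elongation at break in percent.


Elongation = (Lf - L0) / L0 * 100
= (230.4 - 48.0) / 48.0 * 100
= 182.4 / 48.0 * 100
= 380.0%

380.0%


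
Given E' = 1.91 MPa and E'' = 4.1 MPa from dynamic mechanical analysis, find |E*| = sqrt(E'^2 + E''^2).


|E*| = sqrt(E'^2 + E''^2)
= sqrt(1.91^2 + 4.1^2)
= sqrt(3.6481 + 16.8100)
= 4.523 MPa

4.523 MPa


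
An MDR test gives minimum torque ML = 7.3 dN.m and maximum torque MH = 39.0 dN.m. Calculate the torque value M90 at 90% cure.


M90 = ML + 0.9 * (MH - ML)
M90 = 7.3 + 0.9 * (39.0 - 7.3)
M90 = 7.3 + 0.9 * 31.7
M90 = 35.83 dN.m

35.83 dN.m


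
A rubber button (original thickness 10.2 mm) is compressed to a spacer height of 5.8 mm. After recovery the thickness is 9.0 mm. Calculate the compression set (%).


CS = (t0 - recovered) / (t0 - ts) * 100
= (10.2 - 9.0) / (10.2 - 5.8) * 100
= 1.2 / 4.4 * 100
= 27.3%

27.3%


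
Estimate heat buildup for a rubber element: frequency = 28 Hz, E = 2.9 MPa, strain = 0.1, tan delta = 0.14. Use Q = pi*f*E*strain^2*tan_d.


Q = pi * f * E * strain^2 * tan_d
= pi * 28 * 2.9 * 0.1^2 * 0.14
= pi * 28 * 2.9 * 0.0100 * 0.14
= 0.3571

Q = 0.3571


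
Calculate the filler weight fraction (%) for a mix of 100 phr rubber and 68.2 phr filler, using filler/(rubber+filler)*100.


Filler % = filler / (rubber + filler) * 100
= 68.2 / (100 + 68.2) * 100
= 68.2 / 168.2 * 100
= 40.55%

40.55%


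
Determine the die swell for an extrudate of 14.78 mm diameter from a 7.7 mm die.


Die swell ratio = D_extrudate / D_die
= 14.78 / 7.7
= 1.919

Die swell = 1.919


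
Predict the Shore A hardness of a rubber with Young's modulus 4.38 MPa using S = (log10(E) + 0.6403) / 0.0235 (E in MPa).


log10(E) = 0.0235*S - 0.6403  =>  S = (log10(E) + 0.6403) / 0.0235
log10(4.38) = 0.641474
S = (0.641474 + 0.6403) / 0.0235 = 1.281774 / 0.0235
S = 54.5

Shore A = 54.5


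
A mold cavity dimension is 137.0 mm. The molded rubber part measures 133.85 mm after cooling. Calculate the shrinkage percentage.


Shrinkage = (mold - part) / mold * 100
= (137.0 - 133.85) / 137.0 * 100
= 3.15 / 137.0 * 100
= 2.3%

2.3%


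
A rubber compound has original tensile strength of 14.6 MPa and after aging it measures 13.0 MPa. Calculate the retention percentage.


Retention = aged / original * 100
= 13.0 / 14.6 * 100
= 89.0%

89.0%


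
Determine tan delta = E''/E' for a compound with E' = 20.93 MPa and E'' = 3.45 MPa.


tan delta = E'' / E'
= 3.45 / 20.93
= 0.1648

tan delta = 0.1648


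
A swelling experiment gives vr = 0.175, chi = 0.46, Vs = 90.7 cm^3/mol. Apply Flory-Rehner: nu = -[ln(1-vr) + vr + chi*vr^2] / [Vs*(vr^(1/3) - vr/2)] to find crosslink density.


ln(1 - vr) = ln(1 - 0.175) = -0.1924
Numerator = -((-0.1924) + 0.175 + 0.46 * 0.175^2) = 0.0033
Denominator = 90.7 * (0.175^(1/3) - 0.175/2) = 42.7963
nu = 0.0033 / 42.7963 = 7.6745e-05 mol/cm^3

7.6745e-05 mol/cm^3


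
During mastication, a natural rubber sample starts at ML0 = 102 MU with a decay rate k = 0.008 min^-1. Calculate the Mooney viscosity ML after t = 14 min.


ML = ML0 * exp(-k * t)
ML = 102 * exp(-0.008 * 14)
ML = 102 * 0.8940
ML = 91.19 MU

91.19 MU


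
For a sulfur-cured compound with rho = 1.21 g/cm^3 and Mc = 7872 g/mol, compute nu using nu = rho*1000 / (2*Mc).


nu = rho * 1000 / (2 * Mc)
nu = 1.21 * 1000 / (2 * 7872)
nu = 1210.0 / 15744
nu = 0.0769 mol/L

0.0769 mol/L


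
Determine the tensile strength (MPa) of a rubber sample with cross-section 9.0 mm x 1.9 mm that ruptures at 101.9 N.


Area = width * thickness = 9.0 * 1.9 = 17.1 mm^2
TS = force / area = 101.9 / 17.1 = 5.96 MPa

5.96 MPa


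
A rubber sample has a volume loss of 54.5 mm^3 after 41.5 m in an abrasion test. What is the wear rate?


Rate = volume_loss / distance
= 54.5 / 41.5
= 1.313 mm^3/m

1.313 mm^3/m


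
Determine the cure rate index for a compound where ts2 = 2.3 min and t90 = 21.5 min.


CRI = 100 / (t90 - ts2)
= 100 / (21.5 - 2.3)
= 100 / 19.2
= 5.21 min^-1

5.21 min^-1


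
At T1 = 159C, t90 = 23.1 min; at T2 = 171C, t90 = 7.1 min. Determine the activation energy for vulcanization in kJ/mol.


T1 = 432.15 K, T2 = 444.15 K
1/T1 - 1/T2 = 6.2520e-05
ln(t1/t2) = ln(23.1/7.1) = 1.1797
Ea = 8.314 * 1.1797 / 6.2520e-05 = 156883.9318 J/mol
Ea = 156.88 kJ/mol

156.88 kJ/mol


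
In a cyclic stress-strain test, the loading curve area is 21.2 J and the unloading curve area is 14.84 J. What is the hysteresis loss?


Hysteresis loss = loading - unloading
= 21.2 - 14.84
= 6.36 J

6.36 J


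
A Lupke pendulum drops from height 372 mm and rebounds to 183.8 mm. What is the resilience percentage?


Resilience = h_rebound / h_drop * 100
= 183.8 / 372 * 100
= 49.4%

49.4%


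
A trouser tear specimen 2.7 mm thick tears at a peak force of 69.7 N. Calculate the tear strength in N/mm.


Tear strength = force / thickness
= 69.7 / 2.7
= 25.81 N/mm

25.81 N/mm


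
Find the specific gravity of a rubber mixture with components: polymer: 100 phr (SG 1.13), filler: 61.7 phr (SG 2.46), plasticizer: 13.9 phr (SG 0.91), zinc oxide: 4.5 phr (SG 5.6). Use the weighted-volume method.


Sum of weights = 180.1
Volume contributions:
  polymer: 100/1.13 = 88.4956
  filler: 61.7/2.46 = 25.0813
  plasticizer: 13.9/0.91 = 15.2747
  zinc oxide: 4.5/5.6 = 0.8036
Sum of volumes = 129.6552
SG = 180.1 / 129.6552 = 1.389

SG = 1.389


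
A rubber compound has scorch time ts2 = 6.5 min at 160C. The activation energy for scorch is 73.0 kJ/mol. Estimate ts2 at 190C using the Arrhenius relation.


Convert temperatures: T1 = 160 + 273.15 = 433.15 K, T2 = 190 + 273.15 = 463.15 K
ts2_new = 6.5 * exp(73000 / 8.314 * (1/463.15 - 1/433.15))
1/T2 - 1/T1 = -1.4954e-04
ts2_new = 1.75 min

1.75 min


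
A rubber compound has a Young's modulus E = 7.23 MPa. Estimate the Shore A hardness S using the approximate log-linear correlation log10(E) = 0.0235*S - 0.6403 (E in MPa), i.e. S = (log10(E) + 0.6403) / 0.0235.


log10(E) = 0.0235*S - 0.6403  =>  S = (log10(E) + 0.6403) / 0.0235
log10(7.23) = 0.859138
S = (0.859138 + 0.6403) / 0.0235 = 1.499438 / 0.0235
S = 63.8

Shore A = 63.8


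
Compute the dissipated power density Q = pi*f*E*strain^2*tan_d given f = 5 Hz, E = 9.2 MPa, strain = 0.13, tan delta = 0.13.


Q = pi * f * E * strain^2 * tan_d
= pi * 5 * 9.2 * 0.13^2 * 0.13
= pi * 5 * 9.2 * 0.0169 * 0.13
= 0.3175

Q = 0.3175


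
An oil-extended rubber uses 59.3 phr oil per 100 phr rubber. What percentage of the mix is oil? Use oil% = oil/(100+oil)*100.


Oil % = oil / (100 + oil) * 100
= 59.3 / (100 + 59.3) * 100
= 59.3 / 159.3 * 100
= 37.23%

37.23%


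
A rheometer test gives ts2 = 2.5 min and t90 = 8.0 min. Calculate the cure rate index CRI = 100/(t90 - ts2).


CRI = 100 / (t90 - ts2)
= 100 / (8.0 - 2.5)
= 100 / 5.5
= 18.18 min^-1

18.18 min^-1


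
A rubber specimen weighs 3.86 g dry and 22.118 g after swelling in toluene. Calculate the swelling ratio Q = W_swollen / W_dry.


Q = W_swollen / W_dry
Q = 22.118 / 3.86
Q = 5.73

Q = 5.73


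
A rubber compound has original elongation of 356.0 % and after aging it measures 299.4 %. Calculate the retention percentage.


Retention = aged / original * 100
= 299.4 / 356.0 * 100
= 84.1%

84.1%


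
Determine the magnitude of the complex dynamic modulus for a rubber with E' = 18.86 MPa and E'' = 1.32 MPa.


|E*| = sqrt(E'^2 + E''^2)
= sqrt(18.86^2 + 1.32^2)
= sqrt(355.6996 + 1.7424)
= 18.906 MPa

18.906 MPa


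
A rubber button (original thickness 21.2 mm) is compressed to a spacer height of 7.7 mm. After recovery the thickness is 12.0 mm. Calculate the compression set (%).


CS = (t0 - recovered) / (t0 - ts) * 100
= (21.2 - 12.0) / (21.2 - 7.7) * 100
= 9.2 / 13.5 * 100
= 68.1%

68.1%


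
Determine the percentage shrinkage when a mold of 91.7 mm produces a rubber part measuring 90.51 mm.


Shrinkage = (mold - part) / mold * 100
= (91.7 - 90.51) / 91.7 * 100
= 1.19 / 91.7 * 100
= 1.3%

1.3%


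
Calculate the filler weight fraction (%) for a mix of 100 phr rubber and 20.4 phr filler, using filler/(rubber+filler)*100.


Filler % = filler / (rubber + filler) * 100
= 20.4 / (100 + 20.4) * 100
= 20.4 / 120.4 * 100
= 16.94%

16.94%


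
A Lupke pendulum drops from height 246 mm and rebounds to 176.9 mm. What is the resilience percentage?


Resilience = h_rebound / h_drop * 100
= 176.9 / 246 * 100
= 71.9%

71.9%


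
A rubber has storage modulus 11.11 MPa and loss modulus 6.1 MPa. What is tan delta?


tan delta = E'' / E'
= 6.1 / 11.11
= 0.5491

tan delta = 0.5491


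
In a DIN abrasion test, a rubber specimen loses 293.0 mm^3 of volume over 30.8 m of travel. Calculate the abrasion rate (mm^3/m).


Rate = volume_loss / distance
= 293.0 / 30.8
= 9.513 mm^3/m

9.513 mm^3/m


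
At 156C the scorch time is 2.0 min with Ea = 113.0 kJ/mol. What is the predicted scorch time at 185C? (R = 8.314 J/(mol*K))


Convert temperatures: T1 = 156 + 273.15 = 429.15 K, T2 = 185 + 273.15 = 458.15 K
ts2_new = 2.0 * exp(113000 / 8.314 * (1/458.15 - 1/429.15))
1/T2 - 1/T1 = -1.4750e-04
ts2_new = 0.27 min

0.27 min


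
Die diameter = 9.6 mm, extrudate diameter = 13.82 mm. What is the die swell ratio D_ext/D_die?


Die swell ratio = D_extrudate / D_die
= 13.82 / 9.6
= 1.44

Die swell = 1.44


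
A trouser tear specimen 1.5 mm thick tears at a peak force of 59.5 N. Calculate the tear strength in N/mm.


Tear strength = force / thickness
= 59.5 / 1.5
= 39.67 N/mm

39.67 N/mm


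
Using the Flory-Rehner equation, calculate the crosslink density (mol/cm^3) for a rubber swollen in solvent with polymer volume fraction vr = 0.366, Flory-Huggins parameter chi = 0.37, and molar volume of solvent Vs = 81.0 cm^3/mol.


ln(1 - vr) = ln(1 - 0.366) = -0.4557
Numerator = -((-0.4557) + 0.366 + 0.37 * 0.366^2) = 0.0401
Denominator = 81.0 * (0.366^(1/3) - 0.366/2) = 43.1170
nu = 0.0401 / 43.1170 = 9.3102e-04 mol/cm^3

9.3102e-04 mol/cm^3


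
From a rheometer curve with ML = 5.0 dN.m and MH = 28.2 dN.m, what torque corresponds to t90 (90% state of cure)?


M90 = ML + 0.9 * (MH - ML)
M90 = 5.0 + 0.9 * (28.2 - 5.0)
M90 = 5.0 + 0.9 * 23.2
M90 = 25.88 dN.m

25.88 dN.m


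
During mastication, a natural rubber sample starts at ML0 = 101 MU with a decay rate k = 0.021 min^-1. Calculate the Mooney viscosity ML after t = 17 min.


ML = ML0 * exp(-k * t)
ML = 101 * exp(-0.021 * 17)
ML = 101 * 0.6998
ML = 70.68 MU

70.68 MU


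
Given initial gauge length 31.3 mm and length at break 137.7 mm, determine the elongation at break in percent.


Elongation = (Lf - L0) / L0 * 100
= (137.7 - 31.3) / 31.3 * 100
= 106.4 / 31.3 * 100
= 339.9%

339.9%


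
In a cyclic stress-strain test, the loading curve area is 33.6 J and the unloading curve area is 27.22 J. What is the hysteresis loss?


Hysteresis loss = loading - unloading
= 33.6 - 27.22
= 6.38 J

6.38 J


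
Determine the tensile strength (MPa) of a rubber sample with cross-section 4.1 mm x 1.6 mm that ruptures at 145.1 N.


Area = width * thickness = 4.1 * 1.6 = 6.56 mm^2
TS = force / area = 145.1 / 6.56 = 22.12 MPa

22.12 MPa


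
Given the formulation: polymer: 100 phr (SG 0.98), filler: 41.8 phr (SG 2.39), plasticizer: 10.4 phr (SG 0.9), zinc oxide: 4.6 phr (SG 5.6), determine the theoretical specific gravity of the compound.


Sum of weights = 156.8
Volume contributions:
  polymer: 100/0.98 = 102.0408
  filler: 41.8/2.39 = 17.4895
  plasticizer: 10.4/0.9 = 11.5556
  zinc oxide: 4.6/5.6 = 0.8214
Sum of volumes = 131.9073
SG = 156.8 / 131.9073 = 1.189

SG = 1.189


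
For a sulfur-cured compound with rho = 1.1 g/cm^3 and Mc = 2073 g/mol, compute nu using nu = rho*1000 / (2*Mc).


nu = rho * 1000 / (2 * Mc)
nu = 1.1 * 1000 / (2 * 2073)
nu = 1100.0 / 4146
nu = 0.2653 mol/L

0.2653 mol/L


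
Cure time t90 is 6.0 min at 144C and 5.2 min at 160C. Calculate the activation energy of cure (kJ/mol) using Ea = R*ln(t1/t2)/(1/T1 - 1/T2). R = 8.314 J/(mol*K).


T1 = 417.15 K, T2 = 433.15 K
1/T1 - 1/T2 = 8.8550e-05
ln(t1/t2) = ln(6.0/5.2) = 0.1431
Ea = 8.314 * 0.1431 / 8.8550e-05 = 13435.7773 J/mol
Ea = 13.44 kJ/mol

13.44 kJ/mol


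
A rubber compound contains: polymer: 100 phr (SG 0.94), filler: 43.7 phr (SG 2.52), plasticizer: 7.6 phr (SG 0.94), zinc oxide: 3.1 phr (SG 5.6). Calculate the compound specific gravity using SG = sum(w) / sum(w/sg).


Sum of weights = 154.4
Volume contributions:
  polymer: 100/0.94 = 106.3830
  filler: 43.7/2.52 = 17.3413
  plasticizer: 7.6/0.94 = 8.0851
  zinc oxide: 3.1/5.6 = 0.5536
Sum of volumes = 132.3629
SG = 154.4 / 132.3629 = 1.166

SG = 1.166


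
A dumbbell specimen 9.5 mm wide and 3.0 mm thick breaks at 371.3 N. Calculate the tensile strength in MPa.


Area = width * thickness = 9.5 * 3.0 = 28.5 mm^2
TS = force / area = 371.3 / 28.5 = 13.03 MPa

13.03 MPa


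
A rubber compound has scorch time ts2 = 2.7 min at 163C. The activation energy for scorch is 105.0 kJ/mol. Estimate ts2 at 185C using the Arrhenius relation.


Convert temperatures: T1 = 163 + 273.15 = 436.15 K, T2 = 185 + 273.15 = 458.15 K
ts2_new = 2.7 * exp(105000 / 8.314 * (1/458.15 - 1/436.15))
1/T2 - 1/T1 = -1.1010e-04
ts2_new = 0.67 min

0.67 min


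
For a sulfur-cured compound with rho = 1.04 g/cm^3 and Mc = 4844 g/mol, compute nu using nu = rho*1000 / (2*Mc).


nu = rho * 1000 / (2 * Mc)
nu = 1.04 * 1000 / (2 * 4844)
nu = 1040.0 / 9688
nu = 0.1073 mol/L

0.1073 mol/L


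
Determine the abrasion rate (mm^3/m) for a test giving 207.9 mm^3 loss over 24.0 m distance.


Rate = volume_loss / distance
= 207.9 / 24.0
= 8.662 mm^3/m

8.662 mm^3/m


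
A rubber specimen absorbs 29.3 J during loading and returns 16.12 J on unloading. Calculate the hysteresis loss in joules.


Hysteresis loss = loading - unloading
= 29.3 - 16.12
= 13.18 J

13.18 J


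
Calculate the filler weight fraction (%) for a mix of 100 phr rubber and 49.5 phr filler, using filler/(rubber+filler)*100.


Filler % = filler / (rubber + filler) * 100
= 49.5 / (100 + 49.5) * 100
= 49.5 / 149.5 * 100
= 33.11%

33.11%


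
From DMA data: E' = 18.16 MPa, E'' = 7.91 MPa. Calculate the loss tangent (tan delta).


tan delta = E'' / E'
= 7.91 / 18.16
= 0.4356

tan delta = 0.4356


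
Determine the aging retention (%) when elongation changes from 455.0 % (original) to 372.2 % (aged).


Retention = aged / original * 100
= 372.2 / 455.0 * 100
= 81.8%

81.8%


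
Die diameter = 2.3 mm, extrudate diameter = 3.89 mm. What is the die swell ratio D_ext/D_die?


Die swell ratio = D_extrudate / D_die
= 3.89 / 2.3
= 1.691

Die swell = 1.691


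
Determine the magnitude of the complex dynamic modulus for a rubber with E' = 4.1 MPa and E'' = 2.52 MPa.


|E*| = sqrt(E'^2 + E''^2)
= sqrt(4.1^2 + 2.52^2)
= sqrt(16.8100 + 6.3504)
= 4.813 MPa

4.813 MPa


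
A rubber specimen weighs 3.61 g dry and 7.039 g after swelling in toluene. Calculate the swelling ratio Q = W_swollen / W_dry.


Q = W_swollen / W_dry
Q = 7.039 / 3.61
Q = 1.95

Q = 1.95


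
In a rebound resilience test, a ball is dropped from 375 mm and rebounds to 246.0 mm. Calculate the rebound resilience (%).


Resilience = h_rebound / h_drop * 100
= 246.0 / 375 * 100
= 65.6%

65.6%


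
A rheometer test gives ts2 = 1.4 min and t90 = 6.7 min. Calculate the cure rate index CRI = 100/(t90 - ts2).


CRI = 100 / (t90 - ts2)
= 100 / (6.7 - 1.4)
= 100 / 5.3
= 18.87 min^-1

18.87 min^-1


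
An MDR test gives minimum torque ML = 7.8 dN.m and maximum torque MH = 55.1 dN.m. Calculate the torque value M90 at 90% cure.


M90 = ML + 0.9 * (MH - ML)
M90 = 7.8 + 0.9 * (55.1 - 7.8)
M90 = 7.8 + 0.9 * 47.3
M90 = 50.37 dN.m

50.37 dN.m


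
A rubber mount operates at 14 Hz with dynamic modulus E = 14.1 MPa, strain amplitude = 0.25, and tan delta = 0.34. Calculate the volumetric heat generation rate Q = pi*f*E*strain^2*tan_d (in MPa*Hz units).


Q = pi * f * E * strain^2 * tan_d
= pi * 14 * 14.1 * 0.25^2 * 0.34
= pi * 14 * 14.1 * 0.0625 * 0.34
= 13.1782

Q = 13.1782


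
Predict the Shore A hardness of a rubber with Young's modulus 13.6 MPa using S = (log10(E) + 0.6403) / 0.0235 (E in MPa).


log10(E) = 0.0235*S - 0.6403  =>  S = (log10(E) + 0.6403) / 0.0235
log10(13.6) = 1.133539
S = (1.133539 + 0.6403) / 0.0235 = 1.773839 / 0.0235
S = 75.5

Shore A = 75.5


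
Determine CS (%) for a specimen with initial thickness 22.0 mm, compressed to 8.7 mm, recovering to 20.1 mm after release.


CS = (t0 - recovered) / (t0 - ts) * 100
= (22.0 - 20.1) / (22.0 - 8.7) * 100
= 1.9 / 13.3 * 100
= 14.3%

14.3%


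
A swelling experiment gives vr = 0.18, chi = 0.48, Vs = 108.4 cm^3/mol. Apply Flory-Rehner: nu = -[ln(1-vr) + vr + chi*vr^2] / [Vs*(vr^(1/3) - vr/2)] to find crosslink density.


ln(1 - vr) = ln(1 - 0.18) = -0.1985
Numerator = -((-0.1985) + 0.18 + 0.48 * 0.18^2) = 0.0029
Denominator = 108.4 * (0.18^(1/3) - 0.18/2) = 51.4490
nu = 0.0029 / 51.4490 = 5.6346e-05 mol/cm^3

5.6346e-05 mol/cm^3


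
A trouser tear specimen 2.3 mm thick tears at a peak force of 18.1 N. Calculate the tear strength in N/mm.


Tear strength = force / thickness
= 18.1 / 2.3
= 7.87 N/mm

7.87 N/mm


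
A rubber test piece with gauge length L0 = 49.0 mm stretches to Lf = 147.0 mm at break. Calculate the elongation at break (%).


Elongation = (Lf - L0) / L0 * 100
= (147.0 - 49.0) / 49.0 * 100
= 98.0 / 49.0 * 100
= 200.0%

200.0%


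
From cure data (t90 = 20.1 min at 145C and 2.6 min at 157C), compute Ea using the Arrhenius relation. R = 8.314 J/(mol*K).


T1 = 418.15 K, T2 = 430.15 K
1/T1 - 1/T2 = 6.6716e-05
ln(t1/t2) = ln(20.1/2.6) = 2.0452
Ea = 8.314 * 2.0452 / 6.6716e-05 = 254869.7916 J/mol
Ea = 254.87 kJ/mol

254.87 kJ/mol


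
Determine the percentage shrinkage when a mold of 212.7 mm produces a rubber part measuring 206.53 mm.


Shrinkage = (mold - part) / mold * 100
= (212.7 - 206.53) / 212.7 * 100
= 6.17 / 212.7 * 100
= 2.9%

2.9%


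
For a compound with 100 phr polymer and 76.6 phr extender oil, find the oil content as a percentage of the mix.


Oil % = oil / (100 + oil) * 100
= 76.6 / (100 + 76.6) * 100
= 76.6 / 176.6 * 100
= 43.37%

43.37%


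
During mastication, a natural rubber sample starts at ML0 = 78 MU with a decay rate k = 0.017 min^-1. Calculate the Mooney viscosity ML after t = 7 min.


ML = ML0 * exp(-k * t)
ML = 78 * exp(-0.017 * 7)
ML = 78 * 0.8878
ML = 69.25 MU

69.25 MU


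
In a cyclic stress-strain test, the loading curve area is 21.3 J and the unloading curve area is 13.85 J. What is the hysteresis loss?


Hysteresis loss = loading - unloading
= 21.3 - 13.85
= 7.45 J

7.45 J


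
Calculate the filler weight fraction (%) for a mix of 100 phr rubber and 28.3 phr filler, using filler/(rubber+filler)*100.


Filler % = filler / (rubber + filler) * 100
= 28.3 / (100 + 28.3) * 100
= 28.3 / 128.3 * 100
= 22.06%

22.06%


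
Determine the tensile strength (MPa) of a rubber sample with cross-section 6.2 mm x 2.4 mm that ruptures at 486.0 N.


Area = width * thickness = 6.2 * 2.4 = 14.88 mm^2
TS = force / area = 486.0 / 14.88 = 32.66 MPa

32.66 MPa


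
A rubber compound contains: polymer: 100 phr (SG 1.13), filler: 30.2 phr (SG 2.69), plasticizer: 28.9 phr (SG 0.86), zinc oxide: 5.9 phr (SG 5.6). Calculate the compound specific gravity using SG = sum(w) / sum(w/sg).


Sum of weights = 165.0
Volume contributions:
  polymer: 100/1.13 = 88.4956
  filler: 30.2/2.69 = 11.2268
  plasticizer: 28.9/0.86 = 33.6047
  zinc oxide: 5.9/5.6 = 1.0536
Sum of volumes = 134.3806
SG = 165.0 / 134.3806 = 1.228

SG = 1.228


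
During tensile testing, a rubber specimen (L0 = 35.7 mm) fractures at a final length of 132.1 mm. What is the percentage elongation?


Elongation = (Lf - L0) / L0 * 100
= (132.1 - 35.7) / 35.7 * 100
= 96.4 / 35.7 * 100
= 270.0%

270.0%


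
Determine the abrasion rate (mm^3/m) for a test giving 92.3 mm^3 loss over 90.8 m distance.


Rate = volume_loss / distance
= 92.3 / 90.8
= 1.017 mm^3/m

1.017 mm^3/m


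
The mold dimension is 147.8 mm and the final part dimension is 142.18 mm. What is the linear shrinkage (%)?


Shrinkage = (mold - part) / mold * 100
= (147.8 - 142.18) / 147.8 * 100
= 5.62 / 147.8 * 100
= 3.8%

3.8%


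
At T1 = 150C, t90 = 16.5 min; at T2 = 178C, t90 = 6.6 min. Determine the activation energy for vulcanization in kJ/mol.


T1 = 423.15 K, T2 = 451.15 K
1/T1 - 1/T2 = 1.4667e-04
ln(t1/t2) = ln(16.5/6.6) = 0.9163
Ea = 8.314 * 0.9163 / 1.4667e-04 = 51939.8379 J/mol
Ea = 51.94 kJ/mol

51.94 kJ/mol


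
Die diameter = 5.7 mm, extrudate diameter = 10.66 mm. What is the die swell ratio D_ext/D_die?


Die swell ratio = D_extrudate / D_die
= 10.66 / 5.7
= 1.87

Die swell = 1.87


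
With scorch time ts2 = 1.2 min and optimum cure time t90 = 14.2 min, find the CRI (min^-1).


CRI = 100 / (t90 - ts2)
= 100 / (14.2 - 1.2)
= 100 / 13.0
= 7.69 min^-1

7.69 min^-1


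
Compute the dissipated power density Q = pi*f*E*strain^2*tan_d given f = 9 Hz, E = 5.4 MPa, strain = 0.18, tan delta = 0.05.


Q = pi * f * E * strain^2 * tan_d
= pi * 9 * 5.4 * 0.18^2 * 0.05
= pi * 9 * 5.4 * 0.0324 * 0.05
= 0.2473

Q = 0.2473


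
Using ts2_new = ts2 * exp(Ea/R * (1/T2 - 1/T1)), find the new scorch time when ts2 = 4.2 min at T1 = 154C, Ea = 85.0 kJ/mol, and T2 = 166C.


Convert temperatures: T1 = 154 + 273.15 = 427.15 K, T2 = 166 + 273.15 = 439.15 K
ts2_new = 4.2 * exp(85000 / 8.314 * (1/439.15 - 1/427.15))
1/T2 - 1/T1 = -6.3972e-05
ts2_new = 2.18 min

2.18 min


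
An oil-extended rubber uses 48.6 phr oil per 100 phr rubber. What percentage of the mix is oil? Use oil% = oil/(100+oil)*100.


Oil % = oil / (100 + oil) * 100
= 48.6 / (100 + 48.6) * 100
= 48.6 / 148.6 * 100
= 32.71%

32.71%


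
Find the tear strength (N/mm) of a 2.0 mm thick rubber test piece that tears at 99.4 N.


Tear strength = force / thickness
= 99.4 / 2.0
= 49.7 N/mm

49.7 N/mm


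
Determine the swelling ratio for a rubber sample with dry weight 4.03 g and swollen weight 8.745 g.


Q = W_swollen / W_dry
Q = 8.745 / 4.03
Q = 2.17

Q = 2.17


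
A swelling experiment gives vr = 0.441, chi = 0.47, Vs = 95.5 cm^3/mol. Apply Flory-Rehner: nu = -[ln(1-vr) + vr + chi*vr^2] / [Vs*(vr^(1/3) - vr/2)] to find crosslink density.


ln(1 - vr) = ln(1 - 0.441) = -0.5816
Numerator = -((-0.5816) + 0.441 + 0.47 * 0.441^2) = 0.0492
Denominator = 95.5 * (0.441^(1/3) - 0.441/2) = 51.6336
nu = 0.0492 / 51.6336 = 9.5286e-04 mol/cm^3

9.5286e-04 mol/cm^3


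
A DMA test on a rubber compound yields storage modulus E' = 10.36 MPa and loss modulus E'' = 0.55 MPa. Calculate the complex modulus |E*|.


|E*| = sqrt(E'^2 + E''^2)
= sqrt(10.36^2 + 0.55^2)
= sqrt(107.3296 + 0.3025)
= 10.375 MPa

10.375 MPa


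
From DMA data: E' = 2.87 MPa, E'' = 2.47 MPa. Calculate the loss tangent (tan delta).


tan delta = E'' / E'
= 2.47 / 2.87
= 0.8606

tan delta = 0.8606


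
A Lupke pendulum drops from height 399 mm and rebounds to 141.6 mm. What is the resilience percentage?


Resilience = h_rebound / h_drop * 100
= 141.6 / 399 * 100
= 35.5%

35.5%


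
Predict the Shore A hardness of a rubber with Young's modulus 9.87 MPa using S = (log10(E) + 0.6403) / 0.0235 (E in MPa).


log10(E) = 0.0235*S - 0.6403  =>  S = (log10(E) + 0.6403) / 0.0235
log10(9.87) = 0.994317
S = (0.994317 + 0.6403) / 0.0235 = 1.634617 / 0.0235
S = 69.6

Shore A = 69.6


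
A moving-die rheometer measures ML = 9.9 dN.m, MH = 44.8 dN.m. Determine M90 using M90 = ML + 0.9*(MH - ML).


M90 = ML + 0.9 * (MH - ML)
M90 = 9.9 + 0.9 * (44.8 - 9.9)
M90 = 9.9 + 0.9 * 34.9
M90 = 41.31 dN.m

41.31 dN.m


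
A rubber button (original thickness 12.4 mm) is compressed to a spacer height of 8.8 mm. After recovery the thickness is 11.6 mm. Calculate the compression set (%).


CS = (t0 - recovered) / (t0 - ts) * 100
= (12.4 - 11.6) / (12.4 - 8.8) * 100
= 0.8 / 3.6 * 100
= 22.2%

22.2%


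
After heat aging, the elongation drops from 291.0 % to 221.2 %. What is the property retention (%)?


Retention = aged / original * 100
= 221.2 / 291.0 * 100
= 76.0%

76.0%


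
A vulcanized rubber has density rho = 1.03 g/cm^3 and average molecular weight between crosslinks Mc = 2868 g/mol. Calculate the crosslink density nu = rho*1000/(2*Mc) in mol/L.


nu = rho * 1000 / (2 * Mc)
nu = 1.03 * 1000 / (2 * 2868)
nu = 1030.0 / 5736
nu = 0.1796 mol/L

0.1796 mol/L


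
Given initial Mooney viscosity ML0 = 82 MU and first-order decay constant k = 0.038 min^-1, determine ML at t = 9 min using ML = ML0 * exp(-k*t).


ML = ML0 * exp(-k * t)
ML = 82 * exp(-0.038 * 9)
ML = 82 * 0.7103
ML = 58.25 MU

58.25 MU


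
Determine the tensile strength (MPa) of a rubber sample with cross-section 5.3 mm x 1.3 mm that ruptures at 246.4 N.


Area = width * thickness = 5.3 * 1.3 = 6.89 mm^2
TS = force / area = 246.4 / 6.89 = 35.76 MPa

35.76 MPa


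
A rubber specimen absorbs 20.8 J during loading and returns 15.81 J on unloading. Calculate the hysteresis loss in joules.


Hysteresis loss = loading - unloading
= 20.8 - 15.81
= 4.99 J

4.99 J


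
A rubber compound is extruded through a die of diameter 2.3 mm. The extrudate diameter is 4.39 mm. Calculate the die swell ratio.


Die swell ratio = D_extrudate / D_die
= 4.39 / 2.3
= 1.909

Die swell = 1.909
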